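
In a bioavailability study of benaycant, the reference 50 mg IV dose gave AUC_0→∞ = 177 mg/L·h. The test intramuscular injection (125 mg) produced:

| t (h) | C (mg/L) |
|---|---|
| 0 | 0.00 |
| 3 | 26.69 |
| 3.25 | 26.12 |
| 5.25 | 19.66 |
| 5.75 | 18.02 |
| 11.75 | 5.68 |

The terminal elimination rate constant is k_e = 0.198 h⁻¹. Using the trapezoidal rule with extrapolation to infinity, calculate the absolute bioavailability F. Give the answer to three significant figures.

Trapezoidal AUC_0→11.75 (intramuscular injection):
  [0→3]: (0.00+26.69)/2 × 3 = 40.035
  [3→3.25]: (26.69+26.12)/2 × 0.25 = 6.60125
  [3.25→5.25]: (26.12+19.66)/2 × 2 = 45.78
  [5.25→5.75]: (19.66+18.02)/2 × 0.5 = 9.42
  [5.75→11.75]: (18.02+5.68)/2 × 6 = 71.1
  Sum = 172.93625 mg/L·h
Tail: C_last/k_e = 5.68/0.198 = 28.687
AUC_0→∞ (intramuscular injection) = 172.93625 + 28.687 = 201.62325 mg/L·h
F = (AUC_ev/D_ev)/(AUC_iv/D_iv) = (201.62325/125)/(177/50) = 1.612986/3.54 = 0.4556

F = 0.456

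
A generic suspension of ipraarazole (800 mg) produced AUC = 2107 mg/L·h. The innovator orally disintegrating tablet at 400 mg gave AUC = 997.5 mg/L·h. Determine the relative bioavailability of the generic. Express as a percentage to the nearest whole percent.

F_rel = 106%

F_rel = (AUC_test/D_test) / (AUC_ref/D_ref)
      = (2107/800) / (997.5/400)
      = 2.63375 / 2.49375 = 1.0561 = 105.61%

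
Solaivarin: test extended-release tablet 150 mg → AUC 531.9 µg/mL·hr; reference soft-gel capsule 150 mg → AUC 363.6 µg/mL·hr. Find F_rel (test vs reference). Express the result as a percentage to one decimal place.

F_rel = 146.3%

F_rel = (AUC_test/D_test) / (AUC_ref/D_ref)
      = (531.9/150) / (363.6/150)
      = 3.546 / 2.424 = 1.4629 = 146.29%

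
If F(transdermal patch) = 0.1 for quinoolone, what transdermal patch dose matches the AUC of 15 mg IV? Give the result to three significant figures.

For equal systemic exposure: F × D_ev = D_iv
D_ev = D_iv / F = 15 / 0.1 = 150 mg

D_transdermal = 150 mg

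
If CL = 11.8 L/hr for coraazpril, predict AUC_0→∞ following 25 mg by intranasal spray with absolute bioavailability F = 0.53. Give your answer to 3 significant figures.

AUC = 1.12 mg/L·hr

AUC_0→∞ = F × Dose / CL
        = 0.53 × 25 / 11.8 = 1.12288 mg/L·hr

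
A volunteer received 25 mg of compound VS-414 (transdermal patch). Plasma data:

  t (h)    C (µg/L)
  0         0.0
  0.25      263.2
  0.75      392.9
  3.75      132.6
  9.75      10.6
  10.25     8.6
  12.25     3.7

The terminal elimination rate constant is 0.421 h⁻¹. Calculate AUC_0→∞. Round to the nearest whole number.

Trapezoidal AUC_0→12.25:
  [0→0.25]: (0.0+263.2)/2 × 0.25 = 32.9
  [0.25→0.75]: (263.2+392.9)/2 × 0.5 = 164.025
  [0.75→3.75]: (392.9+132.6)/2 × 3 = 788.25
  [3.75→9.75]: (132.6+10.6)/2 × 6 = 429.6
  [9.75→10.25]: (10.6+8.6)/2 × 0.5 = 4.8
  [10.25→12.25]: (8.6+3.7)/2 × 2 = 12.3
  Sum = 1431.875 µg/L·h
Extrapolated tail: C_last / k_e = 3.7 / 0.421 = 8.789
AUC_0→∞ = 1431.875 + 8.789 = 1440.664 µg/L·h

AUC = 1441 µg/L·h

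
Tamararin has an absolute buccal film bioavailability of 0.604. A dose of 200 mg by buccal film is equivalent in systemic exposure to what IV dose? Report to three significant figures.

D_iv = 121 mg

Systemic exposure from an extravascular dose = F × D_ev, so the equivalent IV dose is F × D_ev.
D_iv = F × D_ev = 0.604 × 200 = 120.8 mg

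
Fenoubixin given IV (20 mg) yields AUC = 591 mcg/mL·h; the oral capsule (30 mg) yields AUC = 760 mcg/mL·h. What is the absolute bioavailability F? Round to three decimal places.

F = 0.857

F = (AUC_ev / D_ev) / (AUC_iv / D_iv)
  = (760/30) / (591/20)
  = 25.3333 / 29.55 = 0.8573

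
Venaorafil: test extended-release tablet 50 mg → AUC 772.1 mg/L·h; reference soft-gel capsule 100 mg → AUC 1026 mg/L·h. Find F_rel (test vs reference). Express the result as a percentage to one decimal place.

F_rel = (AUC_test/D_test) / (AUC_ref/D_ref)
      = (772.1/50) / (1026/100)
      = 15.442 / 10.26 = 1.5051 = 150.51%

F_rel = 150.5%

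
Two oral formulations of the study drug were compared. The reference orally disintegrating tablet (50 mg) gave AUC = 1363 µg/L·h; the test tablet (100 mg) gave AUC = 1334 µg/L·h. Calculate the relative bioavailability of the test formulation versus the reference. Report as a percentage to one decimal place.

F_rel = (AUC_test/D_test) / (AUC_ref/D_ref)
      = (1334/100) / (1363/50)
      = 13.34 / 27.26 = 0.4894 = 48.94%

F_rel = 48.9%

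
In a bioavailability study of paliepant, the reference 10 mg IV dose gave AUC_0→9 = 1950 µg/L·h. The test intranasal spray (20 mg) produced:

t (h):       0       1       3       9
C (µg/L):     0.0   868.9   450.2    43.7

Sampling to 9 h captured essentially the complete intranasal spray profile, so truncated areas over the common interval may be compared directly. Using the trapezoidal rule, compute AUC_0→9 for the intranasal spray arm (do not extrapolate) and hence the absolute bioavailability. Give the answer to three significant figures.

F = 0.830

Trapezoidal AUC_0→9 (intranasal spray):
  [0→1]: (0.0+868.9)/2 × 1 = 434.45
  [1→3]: (868.9+450.2)/2 × 2 = 1319.1
  [3→9]: (450.2+43.7)/2 × 6 = 1481.7
  Sum = 3235.25 µg/L·h
F = (AUC_ev/D_ev)/(AUC_iv/D_iv) = (3235.25/20)/(1950/10) = 161.7625/195 = 0.8296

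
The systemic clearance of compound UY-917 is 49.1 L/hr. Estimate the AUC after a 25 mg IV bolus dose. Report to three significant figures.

AUC = 0.509 mg/L·hr

AUC_0→∞ = Dose_iv / CL
        = 25 / 49.1 = 0.509165 mg/L·hr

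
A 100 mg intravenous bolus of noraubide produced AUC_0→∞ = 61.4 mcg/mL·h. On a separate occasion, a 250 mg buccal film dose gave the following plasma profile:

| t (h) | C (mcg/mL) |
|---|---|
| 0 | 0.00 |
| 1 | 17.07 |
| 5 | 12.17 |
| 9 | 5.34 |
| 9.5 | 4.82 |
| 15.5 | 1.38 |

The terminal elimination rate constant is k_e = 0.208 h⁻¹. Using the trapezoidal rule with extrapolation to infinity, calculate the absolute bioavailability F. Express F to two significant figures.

F = 0.85

Trapezoidal AUC_0→15.5 (buccal film):
  [0→1]: (0.00+17.07)/2 × 1 = 8.535
  [1→5]: (17.07+12.17)/2 × 4 = 58.48
  [5→9]: (12.17+5.34)/2 × 4 = 35.02
  [9→9.5]: (5.34+4.82)/2 × 0.5 = 2.54
  [9.5→15.5]: (4.82+1.38)/2 × 6 = 18.6
  Sum = 123.175 mcg/mL·h
Tail: C_last/k_e = 1.38/0.208 = 6.635
AUC_0→∞ (buccal film) = 123.175 + 6.635 = 129.81 mcg/mL·h
F = (AUC_ev/D_ev)/(AUC_iv/D_iv) = (129.81/250)/(61.4/100) = 0.51924/0.614 = 0.8457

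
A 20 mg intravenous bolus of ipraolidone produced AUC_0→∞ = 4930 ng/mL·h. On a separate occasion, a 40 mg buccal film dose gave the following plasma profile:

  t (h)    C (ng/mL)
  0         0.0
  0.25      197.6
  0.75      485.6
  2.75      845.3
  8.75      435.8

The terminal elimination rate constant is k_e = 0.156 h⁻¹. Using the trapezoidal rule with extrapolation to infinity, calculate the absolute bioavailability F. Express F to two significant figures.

F = 0.83

Trapezoidal AUC_0→8.75 (buccal film):
  [0→0.25]: (0.0+197.6)/2 × 0.25 = 24.7
  [0.25→0.75]: (197.6+485.6)/2 × 0.5 = 170.8
  [0.75→2.75]: (485.6+845.3)/2 × 2 = 1330.9
  [2.75→8.75]: (845.3+435.8)/2 × 6 = 3843.3
  Sum = 5369.7 ng/mL·h
Tail: C_last/k_e = 435.8/0.156 = 2793.590
AUC_0→∞ (buccal film) = 5369.7 + 2793.590 = 8163.29 ng/mL·h
F = (AUC_ev/D_ev)/(AUC_iv/D_iv) = (8163.29/40)/(4930/20) = 204.08225/246.5 = 0.8279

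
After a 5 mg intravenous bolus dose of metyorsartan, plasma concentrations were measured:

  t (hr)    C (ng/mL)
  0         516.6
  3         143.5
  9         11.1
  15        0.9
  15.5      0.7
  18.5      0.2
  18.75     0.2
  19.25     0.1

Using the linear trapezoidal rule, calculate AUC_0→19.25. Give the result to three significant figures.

AUC = 1490 ng/mL·hr

Trapezoidal AUC_0→19.25:
  [0→3]: (516.6+143.5)/2 × 3 = 990.15
  [3→9]: (143.5+11.1)/2 × 6 = 463.8
  [9→15]: (11.1+0.9)/2 × 6 = 36.0
  [15→15.5]: (0.9+0.7)/2 × 0.5 = 0.4
  [15.5→18.5]: (0.7+0.2)/2 × 3 = 1.35
  [18.5→18.75]: (0.2+0.2)/2 × 0.25 = 0.05
  [18.75→19.25]: (0.2+0.1)/2 × 0.5 = 0.075
  Sum = 1491.825 ng/mL·hr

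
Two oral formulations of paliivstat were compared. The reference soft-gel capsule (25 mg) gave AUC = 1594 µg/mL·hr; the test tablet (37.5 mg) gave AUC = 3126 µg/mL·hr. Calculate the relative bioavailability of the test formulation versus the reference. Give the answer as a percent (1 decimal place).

F_rel = 130.7%

F_rel = (AUC_test/D_test) / (AUC_ref/D_ref)
      = (3126/37.5) / (1594/25)
      = 83.36 / 63.76 = 1.3074 = 130.74%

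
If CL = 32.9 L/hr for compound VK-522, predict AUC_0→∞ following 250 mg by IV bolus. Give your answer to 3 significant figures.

AUC = 7.60 mg/L·hr

AUC_0→∞ = Dose_iv / CL
        = 250 / 32.9 = 7.59878 mg/L·hr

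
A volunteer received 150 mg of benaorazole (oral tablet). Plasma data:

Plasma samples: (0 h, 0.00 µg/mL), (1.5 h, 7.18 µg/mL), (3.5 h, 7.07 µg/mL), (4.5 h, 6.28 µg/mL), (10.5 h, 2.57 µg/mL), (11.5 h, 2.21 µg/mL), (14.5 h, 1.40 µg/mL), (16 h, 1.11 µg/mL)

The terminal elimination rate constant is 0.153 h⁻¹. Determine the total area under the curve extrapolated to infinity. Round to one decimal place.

Trapezoidal AUC_0→16:
  [0→1.5]: (0.00+7.18)/2 × 1.5 = 5.385
  [1.5→3.5]: (7.18+7.07)/2 × 2 = 14.25
  [3.5→4.5]: (7.07+6.28)/2 × 1 = 6.675
  [4.5→10.5]: (6.28+2.57)/2 × 6 = 26.55
  [10.5→11.5]: (2.57+2.21)/2 × 1 = 2.39
  [11.5→14.5]: (2.21+1.40)/2 × 3 = 5.415
  [14.5→16]: (1.40+1.11)/2 × 1.5 = 1.8825
  Sum = 62.5475 µg/mL·h
Extrapolated tail: C_last / k_e = 1.11 / 0.153 = 7.255
AUC_0→∞ = 62.5475 + 7.255 = 69.8025 µg/mL·h

AUC = 69.8 µg/mL·h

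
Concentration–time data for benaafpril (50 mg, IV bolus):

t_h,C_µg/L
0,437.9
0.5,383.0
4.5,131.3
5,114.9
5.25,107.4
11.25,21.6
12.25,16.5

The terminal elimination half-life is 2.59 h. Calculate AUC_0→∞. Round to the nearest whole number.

Trapezoidal AUC_0→12.25:
  [0→0.5]: (437.9+383.0)/2 × 0.5 = 205.225
  [0.5→4.5]: (383.0+131.3)/2 × 4 = 1028.6
  [4.5→5]: (131.3+114.9)/2 × 0.5 = 61.55
  [5→5.25]: (114.9+107.4)/2 × 0.25 = 27.7875
  [5.25→11.25]: (107.4+21.6)/2 × 6 = 387.0
  [11.25→12.25]: (21.6+16.5)/2 × 1 = 19.05
  Sum = 1729.2125 µg/L·h
k_e = ln2 / t½ = 0.693147 / 2.59 = 0.2676 h^-1
Extrapolated tail: C_last / k_e = 16.5 / 0.2676 = 61.659
AUC_0→∞ = 1729.2125 + 61.659 = 1790.8715 µg/L·h

AUC = 1791 µg/L·h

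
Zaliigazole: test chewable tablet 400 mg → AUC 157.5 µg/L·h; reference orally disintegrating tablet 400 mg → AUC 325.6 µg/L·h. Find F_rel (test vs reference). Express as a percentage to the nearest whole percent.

F_rel = 48%

F_rel = (AUC_test/D_test) / (AUC_ref/D_ref)
      = (157.5/400) / (325.6/400)
      = 0.39375 / 0.814 = 0.4837 = 48.37%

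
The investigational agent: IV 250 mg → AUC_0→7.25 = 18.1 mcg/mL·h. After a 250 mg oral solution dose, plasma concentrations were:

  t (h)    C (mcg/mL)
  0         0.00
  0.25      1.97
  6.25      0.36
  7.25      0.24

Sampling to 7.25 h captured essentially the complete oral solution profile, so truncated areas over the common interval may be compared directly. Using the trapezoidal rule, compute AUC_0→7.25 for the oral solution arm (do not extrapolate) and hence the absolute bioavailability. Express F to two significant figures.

F = 0.42

Trapezoidal AUC_0→7.25 (oral solution):
  [0→0.25]: (0.00+1.97)/2 × 0.25 = 0.24625
  [0.25→6.25]: (1.97+0.36)/2 × 6 = 6.99
  [6.25→7.25]: (0.36+0.24)/2 × 1 = 0.3
  Sum = 7.53625 mcg/mL·h
F = (AUC_ev/D_ev)/(AUC_iv/D_iv) = (7.53625/250)/(18.1/250) = 0.030145/0.0724 = 0.4164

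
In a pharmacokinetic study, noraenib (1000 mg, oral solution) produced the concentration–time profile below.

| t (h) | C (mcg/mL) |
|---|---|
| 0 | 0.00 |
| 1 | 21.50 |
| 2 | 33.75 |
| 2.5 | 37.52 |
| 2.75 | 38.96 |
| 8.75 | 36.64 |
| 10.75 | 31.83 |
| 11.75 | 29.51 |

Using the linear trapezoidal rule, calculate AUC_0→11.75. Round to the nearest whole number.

Trapezoidal AUC_0→11.75:
  [0→1]: (0.00+21.50)/2 × 1 = 10.75
  [1→2]: (21.50+33.75)/2 × 1 = 27.625
  [2→2.5]: (33.75+37.52)/2 × 0.5 = 17.8175
  [2.5→2.75]: (37.52+38.96)/2 × 0.25 = 9.56
  [2.75→8.75]: (38.96+36.64)/2 × 6 = 226.8
  [8.75→10.75]: (36.64+31.83)/2 × 2 = 68.47
  [10.75→11.75]: (31.83+29.51)/2 × 1 = 30.67
  Sum = 391.6925 mcg/mL·h

AUC = 392 mcg/mL·h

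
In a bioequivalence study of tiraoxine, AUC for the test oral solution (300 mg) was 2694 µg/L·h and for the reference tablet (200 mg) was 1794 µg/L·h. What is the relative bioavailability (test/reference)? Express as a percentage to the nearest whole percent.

F_rel = 100%

F_rel = (AUC_test/D_test) / (AUC_ref/D_ref)
      = (2694/300) / (1794/200)
      = 8.98 / 8.97 = 1.0011 = 100.11%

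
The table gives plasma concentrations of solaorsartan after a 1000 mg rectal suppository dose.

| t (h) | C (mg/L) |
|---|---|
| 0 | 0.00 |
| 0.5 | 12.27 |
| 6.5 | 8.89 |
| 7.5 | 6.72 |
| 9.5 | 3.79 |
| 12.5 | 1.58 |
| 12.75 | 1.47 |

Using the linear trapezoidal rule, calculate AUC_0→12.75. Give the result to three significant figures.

Trapezoidal AUC_0→12.75:
  [0→0.5]: (0.00+12.27)/2 × 0.5 = 3.0675
  [0.5→6.5]: (12.27+8.89)/2 × 6 = 63.48
  [6.5→7.5]: (8.89+6.72)/2 × 1 = 7.805
  [7.5→9.5]: (6.72+3.79)/2 × 2 = 10.51
  [9.5→12.5]: (3.79+1.58)/2 × 3 = 8.055
  [12.5→12.75]: (1.58+1.47)/2 × 0.25 = 0.38125
  Sum = 93.29875 mg/L·h

AUC = 93.3 mg/L·h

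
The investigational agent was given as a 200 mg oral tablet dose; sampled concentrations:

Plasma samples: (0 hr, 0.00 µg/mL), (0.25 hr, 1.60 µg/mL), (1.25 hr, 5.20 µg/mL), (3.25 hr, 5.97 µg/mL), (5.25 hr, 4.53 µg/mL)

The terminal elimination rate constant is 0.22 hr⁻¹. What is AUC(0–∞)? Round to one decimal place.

AUC = 45.9 µg/mL·hr

Trapezoidal AUC_0→5.25:
  [0→0.25]: (0.00+1.60)/2 × 0.25 = 0.2
  [0.25→1.25]: (1.60+5.20)/2 × 1 = 3.4
  [1.25→3.25]: (5.20+5.97)/2 × 2 = 11.17
  [3.25→5.25]: (5.97+4.53)/2 × 2 = 10.5
  Sum = 25.27 µg/mL·hr
Extrapolated tail: C_last / k_e = 4.53 / 0.22 = 20.591
AUC_0→∞ = 25.27 + 20.591 = 45.861 µg/mL·hr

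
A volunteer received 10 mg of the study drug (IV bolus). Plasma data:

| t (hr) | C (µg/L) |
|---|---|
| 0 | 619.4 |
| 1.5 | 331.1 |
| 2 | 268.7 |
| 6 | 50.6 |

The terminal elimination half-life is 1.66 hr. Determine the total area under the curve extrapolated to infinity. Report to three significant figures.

AUC = 1620 µg/L·hr

Trapezoidal AUC_0→6:
  [0→1.5]: (619.4+331.1)/2 × 1.5 = 712.875
  [1.5→2]: (331.1+268.7)/2 × 0.5 = 149.95
  [2→6]: (268.7+50.6)/2 × 4 = 638.6
  Sum = 1501.425 µg/L·hr
k_e = ln2 / t½ = 0.693147 / 1.66 = 0.4176 hr^-1
Extrapolated tail: C_last / k_e = 50.6 / 0.4176 = 121.169
AUC_0→∞ = 1501.425 + 121.169 = 1622.594 µg/L·hr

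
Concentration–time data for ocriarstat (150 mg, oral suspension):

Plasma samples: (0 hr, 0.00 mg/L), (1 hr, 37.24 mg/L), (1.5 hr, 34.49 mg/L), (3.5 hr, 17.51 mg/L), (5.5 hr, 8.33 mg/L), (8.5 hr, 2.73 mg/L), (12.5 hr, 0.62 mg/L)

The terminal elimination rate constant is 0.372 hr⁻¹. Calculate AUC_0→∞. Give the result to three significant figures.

Trapezoidal AUC_0→12.5:
  [0→1]: (0.00+37.24)/2 × 1 = 18.62
  [1→1.5]: (37.24+34.49)/2 × 0.5 = 17.9325
  [1.5→3.5]: (34.49+17.51)/2 × 2 = 52.0
  [3.5→5.5]: (17.51+8.33)/2 × 2 = 25.84
  [5.5→8.5]: (8.33+2.73)/2 × 3 = 16.59
  [8.5→12.5]: (2.73+0.62)/2 × 4 = 6.7
  Sum = 137.6825 mg/L·hr
Extrapolated tail: C_last / k_e = 0.62 / 0.372 = 1.667
AUC_0→∞ = 137.6825 + 1.667 = 139.3495 mg/L·hr

AUC = 139 mg/L·hr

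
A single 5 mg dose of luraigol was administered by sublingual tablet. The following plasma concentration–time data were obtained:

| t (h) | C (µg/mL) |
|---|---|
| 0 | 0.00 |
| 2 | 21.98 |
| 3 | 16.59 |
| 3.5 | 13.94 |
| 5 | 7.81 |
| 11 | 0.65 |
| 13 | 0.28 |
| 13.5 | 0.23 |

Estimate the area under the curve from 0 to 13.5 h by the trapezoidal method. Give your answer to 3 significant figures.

AUC = 91.6 µg/mL·h

Trapezoidal AUC_0→13.5:
  [0→2]: (0.00+21.98)/2 × 2 = 21.98
  [2→3]: (21.98+16.59)/2 × 1 = 19.285
  [3→3.5]: (16.59+13.94)/2 × 0.5 = 7.6325
  [3.5→5]: (13.94+7.81)/2 × 1.5 = 16.3125
  [5→11]: (7.81+0.65)/2 × 6 = 25.38
  [11→13]: (0.65+0.28)/2 × 2 = 0.93
  [13→13.5]: (0.28+0.23)/2 × 0.5 = 0.1275
  Sum = 91.6475 µg/mL·h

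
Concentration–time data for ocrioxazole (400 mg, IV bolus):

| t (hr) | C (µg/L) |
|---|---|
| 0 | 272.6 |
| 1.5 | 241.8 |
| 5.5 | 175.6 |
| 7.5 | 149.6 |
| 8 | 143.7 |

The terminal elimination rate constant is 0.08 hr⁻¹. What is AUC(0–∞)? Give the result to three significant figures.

AUC = 3420 µg/L·hr

Trapezoidal AUC_0→8:
  [0→1.5]: (272.6+241.8)/2 × 1.5 = 385.8
  [1.5→5.5]: (241.8+175.6)/2 × 4 = 834.8
  [5.5→7.5]: (175.6+149.6)/2 × 2 = 325.2
  [7.5→8]: (149.6+143.7)/2 × 0.5 = 73.325
  Sum = 1619.125 µg/L·hr
Extrapolated tail: C_last / k_e = 143.7 / 0.08 = 1796.250
AUC_0→∞ = 1619.125 + 1796.250 = 3415.375 µg/L·hr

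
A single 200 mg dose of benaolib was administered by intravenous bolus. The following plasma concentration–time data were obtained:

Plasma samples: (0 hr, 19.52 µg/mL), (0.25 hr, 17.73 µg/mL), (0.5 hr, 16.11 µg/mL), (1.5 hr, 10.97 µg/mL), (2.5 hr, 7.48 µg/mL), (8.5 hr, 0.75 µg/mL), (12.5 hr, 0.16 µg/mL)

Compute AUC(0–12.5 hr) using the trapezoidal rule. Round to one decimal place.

Trapezoidal AUC_0→12.5:
  [0→0.25]: (19.52+17.73)/2 × 0.25 = 4.65625
  [0.25→0.5]: (17.73+16.11)/2 × 0.25 = 4.23
  [0.5→1.5]: (16.11+10.97)/2 × 1 = 13.54
  [1.5→2.5]: (10.97+7.48)/2 × 1 = 9.225
  [2.5→8.5]: (7.48+0.75)/2 × 6 = 24.69
  [8.5→12.5]: (0.75+0.16)/2 × 4 = 1.82
  Sum = 58.16125 µg/mL·hr

AUC = 58.2 µg/mL·hr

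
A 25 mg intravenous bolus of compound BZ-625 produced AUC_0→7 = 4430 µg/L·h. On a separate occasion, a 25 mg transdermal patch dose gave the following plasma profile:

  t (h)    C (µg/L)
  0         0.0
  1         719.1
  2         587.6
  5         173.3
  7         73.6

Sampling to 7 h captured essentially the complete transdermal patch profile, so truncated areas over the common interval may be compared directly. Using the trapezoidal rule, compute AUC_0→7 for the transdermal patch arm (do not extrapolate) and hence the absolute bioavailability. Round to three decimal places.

F = 0.542

Trapezoidal AUC_0→7 (transdermal patch):
  [0→1]: (0.0+719.1)/2 × 1 = 359.55
  [1→2]: (719.1+587.6)/2 × 1 = 653.35
  [2→5]: (587.6+173.3)/2 × 3 = 1141.35
  [5→7]: (173.3+73.6)/2 × 2 = 246.9
  Sum = 2401.15 µg/L·h
F = (AUC_ev/D_ev)/(AUC_iv/D_iv) = (2401.15/25)/(4430/25) = 96.046/177.2 = 0.5420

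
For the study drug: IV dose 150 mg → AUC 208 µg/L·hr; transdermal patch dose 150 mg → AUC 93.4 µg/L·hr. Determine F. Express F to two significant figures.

F = (AUC_ev / D_ev) / (AUC_iv / D_iv)
  = (93.4/150) / (208/150)
  = 0.622667 / 1.38667 = 0.4490

F = 0.45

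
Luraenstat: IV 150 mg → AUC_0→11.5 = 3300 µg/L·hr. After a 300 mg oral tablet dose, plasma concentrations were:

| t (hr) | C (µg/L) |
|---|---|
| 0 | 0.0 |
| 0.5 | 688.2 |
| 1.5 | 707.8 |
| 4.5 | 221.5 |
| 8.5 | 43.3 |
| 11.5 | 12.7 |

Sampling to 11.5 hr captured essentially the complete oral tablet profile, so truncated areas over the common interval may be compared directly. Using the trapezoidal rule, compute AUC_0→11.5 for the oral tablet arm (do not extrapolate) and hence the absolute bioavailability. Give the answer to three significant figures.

F = 0.436

Trapezoidal AUC_0→11.5 (oral tablet):
  [0→0.5]: (0.0+688.2)/2 × 0.5 = 172.05
  [0.5→1.5]: (688.2+707.8)/2 × 1 = 698.0
  [1.5→4.5]: (707.8+221.5)/2 × 3 = 1393.95
  [4.5→8.5]: (221.5+43.3)/2 × 4 = 529.6
  [8.5→11.5]: (43.3+12.7)/2 × 3 = 84.0
  Sum = 2877.6 µg/L·hr
F = (AUC_ev/D_ev)/(AUC_iv/D_iv) = (2877.6/300)/(3300/150) = 9.592/22 = 0.4360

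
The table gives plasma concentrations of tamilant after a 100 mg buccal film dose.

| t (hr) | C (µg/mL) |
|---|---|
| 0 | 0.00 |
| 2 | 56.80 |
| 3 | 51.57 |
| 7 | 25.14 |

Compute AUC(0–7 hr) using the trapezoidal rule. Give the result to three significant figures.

Trapezoidal AUC_0→7:
  [0→2]: (0.00+56.80)/2 × 2 = 56.8
  [2→3]: (56.80+51.57)/2 × 1 = 54.185
  [3→7]: (51.57+25.14)/2 × 4 = 153.42
  Sum = 264.405 µg/mL·hr

AUC = 264 µg/mL·hr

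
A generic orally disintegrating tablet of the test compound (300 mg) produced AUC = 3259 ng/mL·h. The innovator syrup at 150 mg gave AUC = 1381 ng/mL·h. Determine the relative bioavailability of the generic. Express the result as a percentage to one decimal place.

F_rel = (AUC_test/D_test) / (AUC_ref/D_ref)
      = (3259/300) / (1381/150)
      = 10.8633 / 9.20667 = 1.1799 = 117.99%

F_rel = 118.0%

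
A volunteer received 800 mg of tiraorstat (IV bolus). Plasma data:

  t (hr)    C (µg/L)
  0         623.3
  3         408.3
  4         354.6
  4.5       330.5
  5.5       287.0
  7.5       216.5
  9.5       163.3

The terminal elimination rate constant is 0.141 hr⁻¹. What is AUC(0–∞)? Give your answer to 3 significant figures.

Trapezoidal AUC_0→9.5:
  [0→3]: (623.3+408.3)/2 × 3 = 1547.4
  [3→4]: (408.3+354.6)/2 × 1 = 381.45
  [4→4.5]: (354.6+330.5)/2 × 0.5 = 171.275
  [4.5→5.5]: (330.5+287.0)/2 × 1 = 308.75
  [5.5→7.5]: (287.0+216.5)/2 × 2 = 503.5
  [7.5→9.5]: (216.5+163.3)/2 × 2 = 379.8
  Sum = 3292.175 µg/L·hr
Extrapolated tail: C_last / k_e = 163.3 / 0.141 = 1158.156
AUC_0→∞ = 3292.175 + 1158.156 = 4450.331 µg/L·hr

AUC = 4450 µg/L·hr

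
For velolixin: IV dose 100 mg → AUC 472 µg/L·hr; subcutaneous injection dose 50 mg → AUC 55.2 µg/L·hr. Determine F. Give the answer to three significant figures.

F = 0.234

F = (AUC_ev / D_ev) / (AUC_iv / D_iv)
  = (55.2/50) / (472/100)
  = 1.104 / 4.72 = 0.2339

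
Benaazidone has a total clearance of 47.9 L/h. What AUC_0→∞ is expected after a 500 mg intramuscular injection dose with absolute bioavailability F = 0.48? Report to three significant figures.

AUC_0→∞ = F × Dose / CL
        = 0.48 × 500 / 47.9 = 5.01044 mg/L·h

AUC = 5.01 mg/L·h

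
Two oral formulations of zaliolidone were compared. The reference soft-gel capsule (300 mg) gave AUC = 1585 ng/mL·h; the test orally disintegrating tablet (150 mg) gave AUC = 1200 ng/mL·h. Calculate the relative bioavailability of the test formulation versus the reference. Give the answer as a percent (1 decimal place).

F_rel = (AUC_test/D_test) / (AUC_ref/D_ref)
      = (1200/150) / (1585/300)
      = 8 / 5.28333 = 1.5142 = 151.42%

F_rel = 151.4%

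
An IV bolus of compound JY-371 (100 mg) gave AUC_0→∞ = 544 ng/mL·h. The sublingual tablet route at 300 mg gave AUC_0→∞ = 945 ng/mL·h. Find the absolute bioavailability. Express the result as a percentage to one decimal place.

F = (AUC_ev / D_ev) / (AUC_iv / D_iv)
  = (945/300) / (544/100)
  = 3.15 / 5.44 = 0.5790
  = 57.90%

F = 57.9%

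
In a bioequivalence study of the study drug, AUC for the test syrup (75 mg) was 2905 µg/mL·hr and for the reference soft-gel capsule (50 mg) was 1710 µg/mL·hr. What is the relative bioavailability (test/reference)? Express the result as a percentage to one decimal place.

F_rel = 113.3%

F_rel = (AUC_test/D_test) / (AUC_ref/D_ref)
      = (2905/75) / (1710/50)
      = 38.7333 / 34.2 = 1.1326 = 113.26%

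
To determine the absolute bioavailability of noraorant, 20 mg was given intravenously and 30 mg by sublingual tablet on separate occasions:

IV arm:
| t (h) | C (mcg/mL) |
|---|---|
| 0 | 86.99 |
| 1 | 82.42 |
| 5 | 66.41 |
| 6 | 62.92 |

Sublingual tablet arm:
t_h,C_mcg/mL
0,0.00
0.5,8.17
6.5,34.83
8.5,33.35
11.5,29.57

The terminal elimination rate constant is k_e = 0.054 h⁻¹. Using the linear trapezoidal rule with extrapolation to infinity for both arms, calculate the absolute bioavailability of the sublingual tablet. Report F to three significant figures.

F = 0.348

Trapezoidal AUC_0→6 (IV):
  [0→1]: (86.99+82.42)/2 × 1 = 84.705
  [1→5]: (82.42+66.41)/2 × 4 = 297.66
  [5→6]: (66.41+62.92)/2 × 1 = 64.665
  Sum = 447.03 mcg/mL·h
IV tail: 62.92/0.054 = 1165.185; AUC_iv,0→∞ = 447.03 + 1165.185 = 1612.215 mcg/mL·h
Trapezoidal AUC_0→11.5 (sublingual tablet):
  [0→0.5]: (0.00+8.17)/2 × 0.5 = 2.0425
  [0.5→6.5]: (8.17+34.83)/2 × 6 = 129.0
  [6.5→8.5]: (34.83+33.35)/2 × 2 = 68.18
  [8.5→11.5]: (33.35+29.57)/2 × 3 = 94.38
  Sum = 293.6025 mcg/mL·h
sublingual tablet tail: 29.57/0.054 = 547.593; AUC_ev,0→∞ = 293.6025 + 547.593 = 841.1955 mcg/mL·h
F = (AUC_ev/D_ev)/(AUC_iv/D_iv) = (841.1955/30)/(1612.215/20) = 28.03985/80.61075 = 0.3478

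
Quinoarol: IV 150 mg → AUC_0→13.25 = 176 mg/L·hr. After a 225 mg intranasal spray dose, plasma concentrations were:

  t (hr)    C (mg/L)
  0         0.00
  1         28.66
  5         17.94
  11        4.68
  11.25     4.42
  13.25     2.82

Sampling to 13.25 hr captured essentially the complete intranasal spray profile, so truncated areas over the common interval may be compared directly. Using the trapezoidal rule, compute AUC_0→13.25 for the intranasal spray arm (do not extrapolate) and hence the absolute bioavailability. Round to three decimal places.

Trapezoidal AUC_0→13.25 (intranasal spray):
  [0→1]: (0.00+28.66)/2 × 1 = 14.33
  [1→5]: (28.66+17.94)/2 × 4 = 93.2
  [5→11]: (17.94+4.68)/2 × 6 = 67.86
  [11→11.25]: (4.68+4.42)/2 × 0.25 = 1.1375
  [11.25→13.25]: (4.42+2.82)/2 × 2 = 7.24
  Sum = 183.7675 mg/L·hr
F = (AUC_ev/D_ev)/(AUC_iv/D_iv) = (183.7675/225)/(176/150) = 0.816744/1.17333 = 0.6961

F = 0.696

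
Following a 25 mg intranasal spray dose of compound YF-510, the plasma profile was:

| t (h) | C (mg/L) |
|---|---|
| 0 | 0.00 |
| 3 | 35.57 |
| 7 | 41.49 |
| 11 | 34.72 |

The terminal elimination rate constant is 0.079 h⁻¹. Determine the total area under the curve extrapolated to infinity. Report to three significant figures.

AUC = 799 mg/L·h

Trapezoidal AUC_0→11:
  [0→3]: (0.00+35.57)/2 × 3 = 53.355
  [3→7]: (35.57+41.49)/2 × 4 = 154.12
  [7→11]: (41.49+34.72)/2 × 4 = 152.42
  Sum = 359.895 mg/L·h
Extrapolated tail: C_last / k_e = 34.72 / 0.079 = 439.494
AUC_0→∞ = 359.895 + 439.494 = 799.389 mg/L·h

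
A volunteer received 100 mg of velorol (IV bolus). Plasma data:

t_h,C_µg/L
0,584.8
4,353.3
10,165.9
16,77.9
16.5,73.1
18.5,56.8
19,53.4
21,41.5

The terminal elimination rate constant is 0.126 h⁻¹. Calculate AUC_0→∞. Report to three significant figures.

AUC = 4780 µg/L·h

Trapezoidal AUC_0→21:
  [0→4]: (584.8+353.3)/2 × 4 = 1876.2
  [4→10]: (353.3+165.9)/2 × 6 = 1557.6
  [10→16]: (165.9+77.9)/2 × 6 = 731.4
  [16→16.5]: (77.9+73.1)/2 × 0.5 = 37.75
  [16.5→18.5]: (73.1+56.8)/2 × 2 = 129.9
  [18.5→19]: (56.8+53.4)/2 × 0.5 = 27.55
  [19→21]: (53.4+41.5)/2 × 2 = 94.9
  Sum = 4455.3 µg/L·h
Extrapolated tail: C_last / k_e = 41.5 / 0.126 = 329.365
AUC_0→∞ = 4455.3 + 329.365 = 4784.665 µg/L·h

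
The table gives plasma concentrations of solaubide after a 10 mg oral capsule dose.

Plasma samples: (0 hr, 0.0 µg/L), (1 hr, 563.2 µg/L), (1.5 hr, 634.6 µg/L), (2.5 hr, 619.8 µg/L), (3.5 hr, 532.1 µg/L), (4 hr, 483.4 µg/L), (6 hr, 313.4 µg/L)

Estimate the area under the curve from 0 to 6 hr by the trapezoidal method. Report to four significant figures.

Trapezoidal AUC_0→6:
  [0→1]: (0.0+563.2)/2 × 1 = 281.6
  [1→1.5]: (563.2+634.6)/2 × 0.5 = 299.45
  [1.5→2.5]: (634.6+619.8)/2 × 1 = 627.2
  [2.5→3.5]: (619.8+532.1)/2 × 1 = 575.95
  [3.5→4]: (532.1+483.4)/2 × 0.5 = 253.875
  [4→6]: (483.4+313.4)/2 × 2 = 796.8
  Sum = 2834.875 µg/L·hr

AUC = 2835 µg/L·hr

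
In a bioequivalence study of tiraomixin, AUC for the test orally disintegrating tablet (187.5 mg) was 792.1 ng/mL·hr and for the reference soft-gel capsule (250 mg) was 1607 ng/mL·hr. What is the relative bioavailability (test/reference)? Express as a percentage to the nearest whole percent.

F_rel = (AUC_test/D_test) / (AUC_ref/D_ref)
      = (792.1/187.5) / (1607/250)
      = 4.22453 / 6.428 = 0.6572 = 65.72%

F_rel = 66%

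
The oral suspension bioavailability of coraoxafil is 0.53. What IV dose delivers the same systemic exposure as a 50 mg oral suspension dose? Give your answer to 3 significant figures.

D_iv = 26.5 mg

Systemic exposure from an extravascular dose = F × D_ev, so the equivalent IV dose is F × D_ev.
D_iv = F × D_ev = 0.53 × 50 = 26.5 mg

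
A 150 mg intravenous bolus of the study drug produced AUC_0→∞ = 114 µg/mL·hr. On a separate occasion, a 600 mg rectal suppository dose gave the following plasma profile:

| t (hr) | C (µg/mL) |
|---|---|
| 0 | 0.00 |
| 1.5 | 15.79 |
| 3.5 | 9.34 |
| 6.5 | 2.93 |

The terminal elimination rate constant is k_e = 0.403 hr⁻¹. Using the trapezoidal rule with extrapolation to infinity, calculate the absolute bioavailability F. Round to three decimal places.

F = 0.137

Trapezoidal AUC_0→6.5 (rectal suppository):
  [0→1.5]: (0.00+15.79)/2 × 1.5 = 11.8425
  [1.5→3.5]: (15.79+9.34)/2 × 2 = 25.13
  [3.5→6.5]: (9.34+2.93)/2 × 3 = 18.405
  Sum = 55.3775 µg/mL·hr
Tail: C_last/k_e = 2.93/0.403 = 7.270
AUC_0→∞ (rectal suppository) = 55.3775 + 7.270 = 62.6475 µg/mL·hr
F = (AUC_ev/D_ev)/(AUC_iv/D_iv) = (62.6475/600)/(114/150) = 0.1044125/0.76 = 0.1374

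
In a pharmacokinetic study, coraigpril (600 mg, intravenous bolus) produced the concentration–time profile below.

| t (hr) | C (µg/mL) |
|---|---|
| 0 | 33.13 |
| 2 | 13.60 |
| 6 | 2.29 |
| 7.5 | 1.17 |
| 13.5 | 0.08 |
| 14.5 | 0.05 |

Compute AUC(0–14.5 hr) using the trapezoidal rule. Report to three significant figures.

AUC = 84.9 µg/mL·hr

Trapezoidal AUC_0→14.5:
  [0→2]: (33.13+13.60)/2 × 2 = 46.73
  [2→6]: (13.60+2.29)/2 × 4 = 31.78
  [6→7.5]: (2.29+1.17)/2 × 1.5 = 2.595
  [7.5→13.5]: (1.17+0.08)/2 × 6 = 3.75
  [13.5→14.5]: (0.08+0.05)/2 × 1 = 0.065
  Sum = 84.92 µg/mL·hr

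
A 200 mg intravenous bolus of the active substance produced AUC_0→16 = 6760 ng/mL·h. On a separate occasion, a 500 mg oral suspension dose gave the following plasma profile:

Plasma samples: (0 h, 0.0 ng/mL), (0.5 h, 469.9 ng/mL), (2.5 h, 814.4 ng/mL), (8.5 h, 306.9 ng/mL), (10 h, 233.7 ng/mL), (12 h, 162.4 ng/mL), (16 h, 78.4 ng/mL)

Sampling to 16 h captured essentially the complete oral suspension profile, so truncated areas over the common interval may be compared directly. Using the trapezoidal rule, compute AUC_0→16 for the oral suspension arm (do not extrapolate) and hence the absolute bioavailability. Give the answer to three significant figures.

F = 0.358

Trapezoidal AUC_0→16 (oral suspension):
  [0→0.5]: (0.0+469.9)/2 × 0.5 = 117.475
  [0.5→2.5]: (469.9+814.4)/2 × 2 = 1284.3
  [2.5→8.5]: (814.4+306.9)/2 × 6 = 3363.9
  [8.5→10]: (306.9+233.7)/2 × 1.5 = 405.45
  [10→12]: (233.7+162.4)/2 × 2 = 396.1
  [12→16]: (162.4+78.4)/2 × 4 = 481.6
  Sum = 6048.825 ng/mL·h
F = (AUC_ev/D_ev)/(AUC_iv/D_iv) = (6048.825/500)/(6760/200) = 12.09765/33.8 = 0.3579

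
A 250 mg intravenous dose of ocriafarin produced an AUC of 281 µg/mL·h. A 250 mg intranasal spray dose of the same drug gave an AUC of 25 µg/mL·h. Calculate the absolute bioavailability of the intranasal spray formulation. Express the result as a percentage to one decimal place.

F = (AUC_ev / D_ev) / (AUC_iv / D_iv)
  = (25/250) / (281/250)
  = 0.1 / 1.124 = 0.0890
  = 8.90%

F = 8.9%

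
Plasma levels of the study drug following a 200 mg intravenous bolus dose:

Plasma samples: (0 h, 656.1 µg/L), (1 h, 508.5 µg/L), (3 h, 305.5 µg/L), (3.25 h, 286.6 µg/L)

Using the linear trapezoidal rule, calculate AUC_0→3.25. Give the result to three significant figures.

Trapezoidal AUC_0→3.25:
  [0→1]: (656.1+508.5)/2 × 1 = 582.3
  [1→3]: (508.5+305.5)/2 × 2 = 814.0
  [3→3.25]: (305.5+286.6)/2 × 0.25 = 74.0125
  Sum = 1470.3125 µg/L·h

AUC = 1470 µg/L·h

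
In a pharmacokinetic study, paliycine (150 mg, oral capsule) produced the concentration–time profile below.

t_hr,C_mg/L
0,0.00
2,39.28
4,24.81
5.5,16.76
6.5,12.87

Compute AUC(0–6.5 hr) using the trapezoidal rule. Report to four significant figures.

AUC = 149.4 mg/L·hr

Trapezoidal AUC_0→6.5:
  [0→2]: (0.00+39.28)/2 × 2 = 39.28
  [2→4]: (39.28+24.81)/2 × 2 = 64.09
  [4→5.5]: (24.81+16.76)/2 × 1.5 = 31.1775
  [5.5→6.5]: (16.76+12.87)/2 × 1 = 14.815
  Sum = 149.3625 mg/L·hr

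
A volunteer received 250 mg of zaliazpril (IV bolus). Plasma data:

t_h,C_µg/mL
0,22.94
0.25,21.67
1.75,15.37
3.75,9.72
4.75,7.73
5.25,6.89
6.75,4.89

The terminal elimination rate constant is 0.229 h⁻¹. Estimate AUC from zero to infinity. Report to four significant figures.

Trapezoidal AUC_0→6.75:
  [0→0.25]: (22.94+21.67)/2 × 0.25 = 5.57625
  [0.25→1.75]: (21.67+15.37)/2 × 1.5 = 27.78
  [1.75→3.75]: (15.37+9.72)/2 × 2 = 25.09
  [3.75→4.75]: (9.72+7.73)/2 × 1 = 8.725
  [4.75→5.25]: (7.73+6.89)/2 × 0.5 = 3.655
  [5.25→6.75]: (6.89+4.89)/2 × 1.5 = 8.835
  Sum = 79.66125 µg/mL·h
Extrapolated tail: C_last / k_e = 4.89 / 0.229 = 21.354
AUC_0→∞ = 79.66125 + 21.354 = 101.01525 µg/mL·h

AUC = 101.0 µg/mL·h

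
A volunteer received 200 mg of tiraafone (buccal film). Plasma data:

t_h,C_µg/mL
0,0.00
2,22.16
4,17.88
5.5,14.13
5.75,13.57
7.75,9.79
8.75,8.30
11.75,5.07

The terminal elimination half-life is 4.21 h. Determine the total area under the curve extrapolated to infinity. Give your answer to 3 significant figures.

AUC = 173 µg/mL·h

Trapezoidal AUC_0→11.75:
  [0→2]: (0.00+22.16)/2 × 2 = 22.16
  [2→4]: (22.16+17.88)/2 × 2 = 40.04
  [4→5.5]: (17.88+14.13)/2 × 1.5 = 24.0075
  [5.5→5.75]: (14.13+13.57)/2 × 0.25 = 3.4625
  [5.75→7.75]: (13.57+9.79)/2 × 2 = 23.36
  [7.75→8.75]: (9.79+8.30)/2 × 1 = 9.045
  [8.75→11.75]: (8.30+5.07)/2 × 3 = 20.055
  Sum = 142.13 µg/mL·h
k_e = ln2 / t½ = 0.693147 / 4.21 = 0.1646 h^-1
Extrapolated tail: C_last / k_e = 5.07 / 0.1646 = 30.802
AUC_0→∞ = 142.13 + 30.802 = 172.932 µg/mL·h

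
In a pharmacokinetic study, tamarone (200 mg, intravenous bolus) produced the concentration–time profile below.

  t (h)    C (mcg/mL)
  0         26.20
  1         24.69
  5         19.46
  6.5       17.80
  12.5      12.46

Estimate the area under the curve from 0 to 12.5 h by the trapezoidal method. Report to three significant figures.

Trapezoidal AUC_0→12.5:
  [0→1]: (26.20+24.69)/2 × 1 = 25.445
  [1→5]: (24.69+19.46)/2 × 4 = 88.3
  [5→6.5]: (19.46+17.80)/2 × 1.5 = 27.945
  [6.5→12.5]: (17.80+12.46)/2 × 6 = 90.78
  Sum = 232.47 mcg/mL·h

AUC = 232 mcg/mL·h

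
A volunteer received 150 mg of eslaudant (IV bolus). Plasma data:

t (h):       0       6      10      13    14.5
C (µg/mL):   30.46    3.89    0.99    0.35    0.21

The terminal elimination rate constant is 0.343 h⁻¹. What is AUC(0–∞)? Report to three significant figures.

AUC = 116 µg/mL·h

Trapezoidal AUC_0→14.5:
  [0→6]: (30.46+3.89)/2 × 6 = 103.05
  [6→10]: (3.89+0.99)/2 × 4 = 9.76
  [10→13]: (0.99+0.35)/2 × 3 = 2.01
  [13→14.5]: (0.35+0.21)/2 × 1.5 = 0.42
  Sum = 115.24 µg/mL·h
Extrapolated tail: C_last / k_e = 0.21 / 0.343 = 0.612
AUC_0→∞ = 115.24 + 0.612 = 115.852 µg/mL·h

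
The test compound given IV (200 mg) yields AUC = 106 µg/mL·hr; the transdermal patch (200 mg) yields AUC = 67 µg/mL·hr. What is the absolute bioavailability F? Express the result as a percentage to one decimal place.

F = 63.2%

F = (AUC_ev / D_ev) / (AUC_iv / D_iv)
  = (67/200) / (106/200)
  = 0.335 / 0.53 = 0.6321
  = 63.21%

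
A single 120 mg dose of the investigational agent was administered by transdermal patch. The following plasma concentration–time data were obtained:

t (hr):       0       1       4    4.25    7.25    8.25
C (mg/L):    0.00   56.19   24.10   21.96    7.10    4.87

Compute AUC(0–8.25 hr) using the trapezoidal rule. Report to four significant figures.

AUC = 203.9 mg/L·hr

Trapezoidal AUC_0→8.25:
  [0→1]: (0.00+56.19)/2 × 1 = 28.095
  [1→4]: (56.19+24.10)/2 × 3 = 120.435
  [4→4.25]: (24.10+21.96)/2 × 0.25 = 5.7575
  [4.25→7.25]: (21.96+7.10)/2 × 3 = 43.59
  [7.25→8.25]: (7.10+4.87)/2 × 1 = 5.985
  Sum = 203.8625 mg/L·hr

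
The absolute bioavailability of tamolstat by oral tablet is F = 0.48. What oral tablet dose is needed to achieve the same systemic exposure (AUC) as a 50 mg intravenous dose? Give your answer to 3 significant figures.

For equal systemic exposure: F × D_ev = D_iv
D_ev = D_iv / F = 50 / 0.48 = 104.167 mg

D_oral = 104 mg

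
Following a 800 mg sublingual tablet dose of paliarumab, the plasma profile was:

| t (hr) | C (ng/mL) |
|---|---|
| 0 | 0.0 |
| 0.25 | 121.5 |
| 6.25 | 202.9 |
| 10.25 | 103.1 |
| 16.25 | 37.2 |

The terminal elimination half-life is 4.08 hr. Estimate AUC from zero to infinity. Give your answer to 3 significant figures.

Trapezoidal AUC_0→16.25:
  [0→0.25]: (0.0+121.5)/2 × 0.25 = 15.1875
  [0.25→6.25]: (121.5+202.9)/2 × 6 = 973.2
  [6.25→10.25]: (202.9+103.1)/2 × 4 = 612.0
  [10.25→16.25]: (103.1+37.2)/2 × 6 = 420.9
  Sum = 2021.2875 ng/mL·hr
k_e = ln2 / t½ = 0.693147 / 4.08 = 0.1699 hr^-1
Extrapolated tail: C_last / k_e = 37.2 / 0.1699 = 218.952
AUC_0→∞ = 2021.2875 + 218.952 = 2240.2395 ng/mL·hr

AUC = 2240 ng/mL·hr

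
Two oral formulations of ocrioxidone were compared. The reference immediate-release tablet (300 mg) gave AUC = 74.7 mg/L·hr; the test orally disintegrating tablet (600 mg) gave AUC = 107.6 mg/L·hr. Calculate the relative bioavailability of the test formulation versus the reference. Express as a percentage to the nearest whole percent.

F_rel = (AUC_test/D_test) / (AUC_ref/D_ref)
      = (107.6/600) / (74.7/300)
      = 0.179333 / 0.249 = 0.7202 = 72.02%

F_rel = 72%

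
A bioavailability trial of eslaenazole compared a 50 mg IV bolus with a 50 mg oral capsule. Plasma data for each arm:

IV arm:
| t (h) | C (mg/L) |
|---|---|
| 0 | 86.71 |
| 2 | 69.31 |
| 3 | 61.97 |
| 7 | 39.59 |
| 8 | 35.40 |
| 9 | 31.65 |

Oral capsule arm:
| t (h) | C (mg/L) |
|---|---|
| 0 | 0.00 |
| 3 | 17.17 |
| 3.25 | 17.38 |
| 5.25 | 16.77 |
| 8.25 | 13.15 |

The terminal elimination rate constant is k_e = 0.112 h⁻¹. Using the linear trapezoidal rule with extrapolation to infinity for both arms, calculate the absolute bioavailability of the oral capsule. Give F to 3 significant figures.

F = 0.291

Trapezoidal AUC_0→9 (IV):
  [0→2]: (86.71+69.31)/2 × 2 = 156.02
  [2→3]: (69.31+61.97)/2 × 1 = 65.64
  [3→7]: (61.97+39.59)/2 × 4 = 203.12
  [7→8]: (39.59+35.40)/2 × 1 = 37.495
  [8→9]: (35.40+31.65)/2 × 1 = 33.525
  Sum = 495.8 mg/L·h
IV tail: 31.65/0.112 = 282.589; AUC_iv,0→∞ = 495.8 + 282.589 = 778.389 mg/L·h
Trapezoidal AUC_0→8.25 (oral capsule):
  [0→3]: (0.00+17.17)/2 × 3 = 25.755
  [3→3.25]: (17.17+17.38)/2 × 0.25 = 4.31875
  [3.25→5.25]: (17.38+16.77)/2 × 2 = 34.15
  [5.25→8.25]: (16.77+13.15)/2 × 3 = 44.88
  Sum = 109.10375 mg/L·h
oral capsule tail: 13.15/0.112 = 117.411; AUC_ev,0→∞ = 109.10375 + 117.411 = 226.51475 mg/L·h
F = (AUC_ev/D_ev)/(AUC_iv/D_iv) = (226.51475/50)/(778.389/50) = 4.530295/15.56778 = 0.2910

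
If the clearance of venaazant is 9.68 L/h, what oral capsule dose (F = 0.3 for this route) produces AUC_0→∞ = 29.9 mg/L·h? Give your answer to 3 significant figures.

Dose = CL × AUC_0→∞ / F
     = 9.68 × 29.9 / 0.3 = 964.773 mg

Dose = 965 mg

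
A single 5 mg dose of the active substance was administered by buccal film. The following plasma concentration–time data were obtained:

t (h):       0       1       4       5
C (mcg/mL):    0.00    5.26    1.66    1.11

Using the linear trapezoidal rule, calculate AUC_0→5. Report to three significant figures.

Trapezoidal AUC_0→5:
  [0→1]: (0.00+5.26)/2 × 1 = 2.63
  [1→4]: (5.26+1.66)/2 × 3 = 10.38
  [4→5]: (1.66+1.11)/2 × 1 = 1.385
  Sum = 14.395 mcg/mL·h

AUC = 14.4 mcg/mL·h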